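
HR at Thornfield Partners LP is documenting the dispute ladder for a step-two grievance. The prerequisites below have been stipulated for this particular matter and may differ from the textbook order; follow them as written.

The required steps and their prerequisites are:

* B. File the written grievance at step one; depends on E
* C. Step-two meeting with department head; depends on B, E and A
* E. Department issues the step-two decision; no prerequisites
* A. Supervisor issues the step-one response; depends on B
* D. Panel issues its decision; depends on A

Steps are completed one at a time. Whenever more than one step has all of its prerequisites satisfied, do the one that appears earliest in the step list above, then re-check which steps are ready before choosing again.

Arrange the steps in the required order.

E has no prerequisites → E first.
Next only B has its prerequisites met → B.
That leaves A as the only ready step → A.
Now C and D have their prerequisites met. C is listed earlier, so C next.
D is the only step now ready → D.

E → B → A → C → D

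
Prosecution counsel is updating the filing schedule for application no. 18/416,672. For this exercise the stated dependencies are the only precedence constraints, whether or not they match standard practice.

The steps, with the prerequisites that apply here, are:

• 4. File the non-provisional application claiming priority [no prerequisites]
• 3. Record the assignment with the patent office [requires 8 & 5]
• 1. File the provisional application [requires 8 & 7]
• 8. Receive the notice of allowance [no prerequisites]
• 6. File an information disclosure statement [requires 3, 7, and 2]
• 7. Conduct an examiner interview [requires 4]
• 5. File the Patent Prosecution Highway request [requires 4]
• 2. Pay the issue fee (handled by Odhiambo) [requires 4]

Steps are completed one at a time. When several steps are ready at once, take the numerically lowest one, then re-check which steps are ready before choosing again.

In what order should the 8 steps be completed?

Nothing is required for 4 and 8. 4 has the earlier label → 4 first.
Now 2, 5, 7 and 8 have their prerequisites met. 2 has the earlier label, so 2 next.
Now 5, 7 and 8 have their prerequisites met. 5 has the earlier label, so 5 next.
Ready: 7 and 8. 7 has the earlier label → 7.
Next only 8 has its prerequisites met → 8.
Now 1 and 3 have their prerequisites met. 1 has the earlier label, so 1 next.
Next only 3 has its prerequisites met → 3.
That leaves 6 as the only ready step → 6.

4, 2, 5, 7, 8, 1, 3, 6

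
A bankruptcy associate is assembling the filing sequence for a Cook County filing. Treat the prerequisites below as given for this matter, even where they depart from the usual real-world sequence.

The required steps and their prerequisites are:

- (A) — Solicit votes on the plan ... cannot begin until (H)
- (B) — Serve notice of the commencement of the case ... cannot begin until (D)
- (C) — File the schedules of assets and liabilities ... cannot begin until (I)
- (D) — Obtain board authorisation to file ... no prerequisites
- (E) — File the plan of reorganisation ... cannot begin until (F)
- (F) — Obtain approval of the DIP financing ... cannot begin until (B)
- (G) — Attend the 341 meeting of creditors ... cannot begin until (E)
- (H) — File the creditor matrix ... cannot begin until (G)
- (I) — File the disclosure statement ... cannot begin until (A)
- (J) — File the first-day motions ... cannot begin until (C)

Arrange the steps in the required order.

Only (D) has no prerequisites, so it is first.
That leaves (B) as the only ready step → (B).
(F) is the only step now ready → (F).
Next only (E) has its prerequisites met → (E).
That leaves (G) as the only ready step → (G).
(H) needed (G), now all done → (H).
(A) needed (H), now all done → (A).
Next only (I) has its prerequisites met → (I).
That leaves (C) as the only ready step → (C).
(J) is the only step now ready → (J).

(D) (B) (F) (E) (G) (H) (A) (I) (C) (J)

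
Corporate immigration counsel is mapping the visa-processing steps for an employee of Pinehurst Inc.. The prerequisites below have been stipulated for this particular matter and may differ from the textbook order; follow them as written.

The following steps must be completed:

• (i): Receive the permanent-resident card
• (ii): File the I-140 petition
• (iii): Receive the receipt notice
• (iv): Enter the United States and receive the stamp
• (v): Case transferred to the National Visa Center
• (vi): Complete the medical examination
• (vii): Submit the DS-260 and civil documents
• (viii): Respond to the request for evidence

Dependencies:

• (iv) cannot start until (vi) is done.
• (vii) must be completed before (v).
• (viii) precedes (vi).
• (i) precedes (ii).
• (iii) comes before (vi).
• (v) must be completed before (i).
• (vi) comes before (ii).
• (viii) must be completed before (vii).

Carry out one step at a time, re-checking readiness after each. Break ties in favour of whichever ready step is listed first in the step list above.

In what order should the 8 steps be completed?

(iii) (viii) (vi) (iv) (vii) (v) (i) (ii)

(iii) and (viii) have no prerequisites; (iii) is listed earlier, so (iii) is first.
That leaves (viii) as the only ready step → (viii).
Ready: (vi) and (vii). (vi) is listed earlier → (vi).
(iv) now also ready, so the ready set is {(iv), (vii)}; (iv) is listed earlier → (iv).
That leaves (vii) as the only ready step → (vii).
That leaves (v) as the only ready step → (v).
(i) is the only step now ready → (i).
(ii) needed (i) and (vi), now all done → (ii).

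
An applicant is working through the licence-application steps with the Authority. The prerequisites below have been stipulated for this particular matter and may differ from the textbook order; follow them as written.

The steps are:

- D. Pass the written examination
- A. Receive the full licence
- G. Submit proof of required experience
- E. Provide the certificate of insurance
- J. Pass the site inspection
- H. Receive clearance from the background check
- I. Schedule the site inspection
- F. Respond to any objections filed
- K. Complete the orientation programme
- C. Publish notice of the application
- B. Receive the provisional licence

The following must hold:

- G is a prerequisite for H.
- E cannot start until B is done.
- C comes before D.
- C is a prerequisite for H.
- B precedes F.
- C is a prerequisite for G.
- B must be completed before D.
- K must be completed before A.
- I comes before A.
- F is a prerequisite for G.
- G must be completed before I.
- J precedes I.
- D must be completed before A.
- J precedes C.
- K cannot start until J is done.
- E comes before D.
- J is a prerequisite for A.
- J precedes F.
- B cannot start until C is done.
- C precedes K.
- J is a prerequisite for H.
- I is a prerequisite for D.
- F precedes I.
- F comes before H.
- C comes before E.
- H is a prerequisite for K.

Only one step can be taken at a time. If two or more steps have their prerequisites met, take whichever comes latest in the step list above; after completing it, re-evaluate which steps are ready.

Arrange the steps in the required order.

J, C, B, F, E, G, I, H, K, D, A

J is the only step with nothing outstanding, so it goes first.
Next only C has its prerequisites met → C.
B is the only step now ready → B.
Ready: F and E. F is listed later → F.
E and G are both available; E is listed later → E.
That leaves G as the only ready step → G.
Now I and H have their prerequisites met. I is listed later, so I next.
H and D are both available; H is listed later → H.
K now also ready, so the ready set is {K, D}; K is listed later → K.
D is the only step now ready → D.
That leaves A as the only ready step → A.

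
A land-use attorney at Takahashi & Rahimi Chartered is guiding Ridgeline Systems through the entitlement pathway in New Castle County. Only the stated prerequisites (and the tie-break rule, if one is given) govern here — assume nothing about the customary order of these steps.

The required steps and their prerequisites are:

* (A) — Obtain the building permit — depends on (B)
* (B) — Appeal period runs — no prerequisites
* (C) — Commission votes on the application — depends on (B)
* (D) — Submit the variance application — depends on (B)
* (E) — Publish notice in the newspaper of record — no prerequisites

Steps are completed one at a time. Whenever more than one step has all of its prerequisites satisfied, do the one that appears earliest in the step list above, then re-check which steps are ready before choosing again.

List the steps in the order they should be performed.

(B) and (E) have no prerequisites; (B) is listed earlier, so (B) is first.
Ready: (A), (C), (D) and (E). (A) is listed earlier → (A).
Ready: (C), (D) and (E). (C) is listed earlier → (C).
Now (D) and (E) have their prerequisites met. (D) is listed earlier, so (D) next.
Next only (E) has its prerequisites met → (E).

(B) → (A) → (C) → (D) → (E)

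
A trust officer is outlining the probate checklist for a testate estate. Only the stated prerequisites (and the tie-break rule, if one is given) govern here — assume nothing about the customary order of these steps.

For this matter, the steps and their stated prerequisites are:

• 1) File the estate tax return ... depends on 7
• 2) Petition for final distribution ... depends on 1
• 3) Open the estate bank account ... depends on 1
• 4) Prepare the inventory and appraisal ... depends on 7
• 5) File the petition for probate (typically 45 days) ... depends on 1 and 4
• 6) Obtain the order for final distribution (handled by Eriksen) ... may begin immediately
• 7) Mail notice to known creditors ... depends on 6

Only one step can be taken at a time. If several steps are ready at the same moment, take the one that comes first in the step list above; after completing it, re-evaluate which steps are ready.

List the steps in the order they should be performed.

6 has no prerequisites → 6 first.
Next only 7 has its prerequisites met → 7.
Now 1 and 4 have their prerequisites met. 1 is listed earlier, so 1 next.
2 and 3 now also ready, so the ready set is {2, 3, 4}; 2 is listed earlier → 2.
3 and 4 are both available; 3 is listed earlier → 3.
4 needed 7, now all done → 4.
5 needed 1 and 4, now all done → 5.

6, 7, 1, 2, 3, 4, 5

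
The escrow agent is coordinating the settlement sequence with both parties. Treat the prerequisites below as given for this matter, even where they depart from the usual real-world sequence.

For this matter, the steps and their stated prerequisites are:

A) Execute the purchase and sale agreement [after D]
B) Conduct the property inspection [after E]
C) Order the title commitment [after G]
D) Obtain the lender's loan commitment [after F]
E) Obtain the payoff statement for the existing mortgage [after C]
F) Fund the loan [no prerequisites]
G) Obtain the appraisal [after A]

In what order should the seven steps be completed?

Only F has no prerequisites, so it is first.
That leaves D as the only ready step → D.
A needed D, now all done → A.
G needed A, now all done → G.
Next only C has its prerequisites met → C.
E needed C, now all done → E.
B needed E, now all done → B.

F D A G C E B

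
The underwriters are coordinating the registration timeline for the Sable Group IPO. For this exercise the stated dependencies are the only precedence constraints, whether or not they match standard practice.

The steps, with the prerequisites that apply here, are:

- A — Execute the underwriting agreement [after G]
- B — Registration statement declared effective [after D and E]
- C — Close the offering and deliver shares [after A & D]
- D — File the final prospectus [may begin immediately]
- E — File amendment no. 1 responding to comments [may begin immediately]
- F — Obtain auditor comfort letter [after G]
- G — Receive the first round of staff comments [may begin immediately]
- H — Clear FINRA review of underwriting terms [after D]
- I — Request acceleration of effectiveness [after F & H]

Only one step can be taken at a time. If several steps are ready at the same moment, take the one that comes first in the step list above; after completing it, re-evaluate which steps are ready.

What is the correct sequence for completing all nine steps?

D → E → B → G → A → C → F → H → I

Nothing is required for D, E and G. D is listed earlier → D first.
H now also ready, so the ready set is {E, G, H}; E is listed earlier → E.
Ready: B, G and H. B is listed earlier → B.
Ready: G and H. G is listed earlier → G.
Now A, F and H have their prerequisites met. A is listed earlier, so A next.
Now C, F and H have their prerequisites met. C is listed earlier, so C next.
Now F and H have their prerequisites met. F is listed earlier, so F next.
Next only H has its prerequisites met → H.
I is the only step now ready → I.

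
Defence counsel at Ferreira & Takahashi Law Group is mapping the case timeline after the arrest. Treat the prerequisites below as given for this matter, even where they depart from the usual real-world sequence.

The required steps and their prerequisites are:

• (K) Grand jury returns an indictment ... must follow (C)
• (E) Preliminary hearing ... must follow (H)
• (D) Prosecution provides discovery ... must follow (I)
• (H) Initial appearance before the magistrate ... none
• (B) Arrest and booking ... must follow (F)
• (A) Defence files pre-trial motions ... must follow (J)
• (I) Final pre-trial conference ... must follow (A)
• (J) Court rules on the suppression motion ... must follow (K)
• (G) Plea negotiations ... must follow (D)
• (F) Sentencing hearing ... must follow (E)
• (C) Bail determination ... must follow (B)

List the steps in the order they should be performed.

(H), (E), (F), (B), (C), (K), (J), (A), (I), (D), (G)

(H) is the only step with nothing outstanding, so it goes first.
That leaves (E) as the only ready step → (E).
That leaves (F) as the only ready step → (F).
(B) is the only step now ready → (B).
(C) needed (B), now all done → (C).
Next only (K) has its prerequisites met → (K).
(J) needed (K), now all done → (J).
(A) needed (J), now all done → (A).
Next only (I) has its prerequisites met → (I).
(D) needed (I), now all done → (D).
(G) is the only step now ready → (G).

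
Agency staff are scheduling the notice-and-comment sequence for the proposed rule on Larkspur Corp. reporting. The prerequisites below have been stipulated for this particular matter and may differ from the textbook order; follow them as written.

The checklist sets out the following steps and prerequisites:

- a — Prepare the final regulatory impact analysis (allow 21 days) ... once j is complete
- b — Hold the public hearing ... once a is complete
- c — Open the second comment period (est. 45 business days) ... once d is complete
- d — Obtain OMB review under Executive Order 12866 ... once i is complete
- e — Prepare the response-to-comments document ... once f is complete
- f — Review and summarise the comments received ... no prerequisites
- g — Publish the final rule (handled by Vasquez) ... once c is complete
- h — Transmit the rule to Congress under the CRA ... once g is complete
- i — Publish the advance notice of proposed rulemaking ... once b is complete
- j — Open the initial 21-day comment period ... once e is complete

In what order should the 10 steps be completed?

f, e, j, a, b, i, d, c, g, h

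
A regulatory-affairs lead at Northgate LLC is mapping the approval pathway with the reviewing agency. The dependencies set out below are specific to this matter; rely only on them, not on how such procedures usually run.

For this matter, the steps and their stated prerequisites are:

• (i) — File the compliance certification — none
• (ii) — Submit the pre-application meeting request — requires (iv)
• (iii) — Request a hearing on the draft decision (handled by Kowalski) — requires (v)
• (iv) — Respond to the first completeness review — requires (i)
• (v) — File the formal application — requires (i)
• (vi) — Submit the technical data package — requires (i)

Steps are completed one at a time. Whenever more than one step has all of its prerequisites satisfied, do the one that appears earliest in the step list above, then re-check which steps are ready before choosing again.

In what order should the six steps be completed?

(i), (iv), (ii), (v), (iii), (vi)

(i) has no prerequisites → (i) first.
Ready: (iv), (v) and (vi). (iv) is listed earlier → (iv).
(ii) now also ready, so the ready set is {(ii), (v), (vi)}; (ii) is listed earlier → (ii).
Ready: (v) and (vi). (v) is listed earlier → (v).
(iii) and (vi) are both available; (iii) is listed earlier → (iii).
Next only (vi) has its prerequisites met → (vi).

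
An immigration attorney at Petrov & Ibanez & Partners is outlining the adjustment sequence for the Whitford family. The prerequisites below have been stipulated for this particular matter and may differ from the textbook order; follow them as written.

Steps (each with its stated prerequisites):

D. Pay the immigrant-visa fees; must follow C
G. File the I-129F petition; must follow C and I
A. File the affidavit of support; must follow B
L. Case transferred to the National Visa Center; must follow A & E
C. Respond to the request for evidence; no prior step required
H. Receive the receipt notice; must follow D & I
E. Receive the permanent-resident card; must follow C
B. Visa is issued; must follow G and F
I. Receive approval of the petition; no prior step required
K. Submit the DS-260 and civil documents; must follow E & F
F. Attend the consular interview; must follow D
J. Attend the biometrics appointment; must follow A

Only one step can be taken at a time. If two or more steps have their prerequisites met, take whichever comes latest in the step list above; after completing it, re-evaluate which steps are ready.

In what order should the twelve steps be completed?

Nothing is required for I and C. I is listed later → I first.
C is the only step now ready → C.
E, G and D are all available; E is listed later → E.
G and D are both available; G is listed later → G.
D needed C, now all done → D.
Now F and H have their prerequisites met. F is listed later, so F next.
K, B and H are all available; K is listed later → K.
B and H are both available; B is listed later → B.
A now also ready, so the ready set is {H, A}; H is listed later → H.
That leaves A as the only ready step → A.
Now J and L have their prerequisites met. J is listed later, so J next.
L needed E and A, now all done → L.

I, C, E, G, D, F, K, B, H, A, J, L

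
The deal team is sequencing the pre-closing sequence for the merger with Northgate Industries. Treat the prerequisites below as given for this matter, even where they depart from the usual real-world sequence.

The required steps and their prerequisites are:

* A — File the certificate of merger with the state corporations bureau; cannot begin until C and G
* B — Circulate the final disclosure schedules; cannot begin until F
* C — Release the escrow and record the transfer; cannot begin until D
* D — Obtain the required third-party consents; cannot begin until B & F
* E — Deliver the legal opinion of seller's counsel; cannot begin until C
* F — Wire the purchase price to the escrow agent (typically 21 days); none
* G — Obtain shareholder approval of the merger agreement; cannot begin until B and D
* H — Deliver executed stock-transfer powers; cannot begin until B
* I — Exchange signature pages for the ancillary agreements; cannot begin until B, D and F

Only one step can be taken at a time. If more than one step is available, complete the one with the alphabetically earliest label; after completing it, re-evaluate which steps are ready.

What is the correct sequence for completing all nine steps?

F B D C E G A H I

F has no prerequisites → F first.
B is the only step now ready → B.
Ready: D and H. D has the earlier label → D.
C, G and I now also ready, so the ready set is {C, G, H, I}; C has the earlier label → C.
E now also ready, so the ready set is {E, G, H, I}; E has the earlier label → E.
Now G, H and I have their prerequisites met. G has the earlier label, so G next.
Ready: A, H and I. A has the earlier label → A.
H and I are both available; H has the earlier label → H.
Next only I has its prerequisites met → I.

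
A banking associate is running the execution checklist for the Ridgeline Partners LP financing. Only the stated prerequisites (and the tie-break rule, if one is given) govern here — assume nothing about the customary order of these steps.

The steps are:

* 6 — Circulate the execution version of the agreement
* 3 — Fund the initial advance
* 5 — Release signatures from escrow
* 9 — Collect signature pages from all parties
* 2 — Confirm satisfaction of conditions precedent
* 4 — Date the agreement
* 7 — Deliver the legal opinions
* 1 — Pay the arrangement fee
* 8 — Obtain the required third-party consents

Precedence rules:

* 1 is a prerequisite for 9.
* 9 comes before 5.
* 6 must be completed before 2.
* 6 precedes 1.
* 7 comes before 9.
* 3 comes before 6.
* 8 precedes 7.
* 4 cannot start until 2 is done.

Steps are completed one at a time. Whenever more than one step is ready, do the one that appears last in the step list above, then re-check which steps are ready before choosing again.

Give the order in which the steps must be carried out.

Nothing is required for 8 and 3. 8 is listed later → 8 first.
7 and 3 are both available; 7 is listed later → 7.
3 is the only step now ready → 3.
Next only 6 has its prerequisites met → 6.
Ready: 1 and 2. 1 is listed later → 1.
Now 2 and 9 have their prerequisites met. 2 is listed later, so 2 next.
4 and 9 are both available; 4 is listed later → 4.
9 is the only step now ready → 9.
Next only 5 has its prerequisites met → 5.

8 → 7 → 3 → 6 → 1 → 2 → 4 → 9 → 5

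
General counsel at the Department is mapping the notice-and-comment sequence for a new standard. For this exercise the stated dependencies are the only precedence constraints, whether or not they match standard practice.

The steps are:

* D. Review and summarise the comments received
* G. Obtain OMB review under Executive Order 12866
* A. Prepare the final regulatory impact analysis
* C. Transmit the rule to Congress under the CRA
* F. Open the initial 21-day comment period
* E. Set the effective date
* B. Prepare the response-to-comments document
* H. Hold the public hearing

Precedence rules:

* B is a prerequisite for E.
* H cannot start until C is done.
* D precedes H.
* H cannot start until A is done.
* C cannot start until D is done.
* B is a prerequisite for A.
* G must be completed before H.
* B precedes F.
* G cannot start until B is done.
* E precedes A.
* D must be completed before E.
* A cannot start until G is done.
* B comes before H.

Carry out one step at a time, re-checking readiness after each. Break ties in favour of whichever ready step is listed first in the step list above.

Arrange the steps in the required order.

D, C, B, G, F, E, A, H

D and B have no prerequisites; D is listed earlier, so D is first.
Ready: C and B. C is listed earlier → C.
B is the only step now ready → B.
G, F and E are all available; G is listed earlier → G.
F and E are both available; F is listed earlier → F.
E is the only step now ready → E.
A needed G, E and B, now all done → A.
H is the only step now ready → H.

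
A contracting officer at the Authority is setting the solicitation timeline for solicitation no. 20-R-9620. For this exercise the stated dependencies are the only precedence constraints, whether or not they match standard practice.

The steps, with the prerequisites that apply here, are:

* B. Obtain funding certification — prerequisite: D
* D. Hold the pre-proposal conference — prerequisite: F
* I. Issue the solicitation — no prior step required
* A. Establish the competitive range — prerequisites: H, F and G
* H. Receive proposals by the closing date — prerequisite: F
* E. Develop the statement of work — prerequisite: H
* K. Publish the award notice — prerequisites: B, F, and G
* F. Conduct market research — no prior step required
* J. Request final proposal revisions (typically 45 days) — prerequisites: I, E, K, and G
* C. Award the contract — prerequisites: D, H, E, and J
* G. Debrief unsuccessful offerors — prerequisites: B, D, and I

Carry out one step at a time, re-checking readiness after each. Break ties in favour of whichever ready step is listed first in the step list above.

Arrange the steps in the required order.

I and F have no prerequisites; I is listed earlier, so I is first.
Next only F has its prerequisites met → F.
D and H are both available; D is listed earlier → D.
B now also ready, so the ready set is {B, H}; B is listed earlier → B.
G now also ready, so the ready set is {H, G}; H is listed earlier → H.
Now E and G have their prerequisites met. E is listed earlier, so E next.
Next only G has its prerequisites met → G.
A and K are both available; A is listed earlier → A.
Next only K has its prerequisites met → K.
J is the only step now ready → J.
That leaves C as the only ready step → C.

I, F, D, B, H, E, G, A, K, J, C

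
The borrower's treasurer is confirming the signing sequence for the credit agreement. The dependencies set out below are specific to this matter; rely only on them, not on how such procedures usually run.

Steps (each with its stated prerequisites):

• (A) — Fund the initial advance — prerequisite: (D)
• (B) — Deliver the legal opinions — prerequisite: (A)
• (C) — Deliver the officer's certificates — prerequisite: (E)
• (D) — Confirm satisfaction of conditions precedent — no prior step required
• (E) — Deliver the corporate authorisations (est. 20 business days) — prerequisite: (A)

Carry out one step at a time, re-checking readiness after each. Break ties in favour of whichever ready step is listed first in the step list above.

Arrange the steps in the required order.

(D), (A), (B), (E), (C)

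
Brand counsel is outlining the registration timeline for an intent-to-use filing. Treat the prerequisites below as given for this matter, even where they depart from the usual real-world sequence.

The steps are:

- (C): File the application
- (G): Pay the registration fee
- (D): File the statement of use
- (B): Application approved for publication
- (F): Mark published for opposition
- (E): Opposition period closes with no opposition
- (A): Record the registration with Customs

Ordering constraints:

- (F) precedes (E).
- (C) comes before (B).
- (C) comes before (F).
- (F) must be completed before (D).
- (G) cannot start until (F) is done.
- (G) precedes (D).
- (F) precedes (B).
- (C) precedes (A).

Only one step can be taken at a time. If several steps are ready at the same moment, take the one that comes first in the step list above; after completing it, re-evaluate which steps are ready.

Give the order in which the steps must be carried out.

(C) (F) (G) (D) (B) (E) (A)

(C) has no prerequisites → (C) first.
Now (F) and (A) have their prerequisites met. (F) is listed earlier, so (F) next.
(G), (B) and (E) now also ready, so the ready set is {(G), (B), (E), (A)}; (G) is listed earlier → (G).
(D) now also ready, so the ready set is {(D), (B), (E), (A)}; (D) is listed earlier → (D).
Now (B), (E) and (A) have their prerequisites met. (B) is listed earlier, so (B) next.
(E) and (A) are both available; (E) is listed earlier → (E).
(A) needed (C), now all done → (A).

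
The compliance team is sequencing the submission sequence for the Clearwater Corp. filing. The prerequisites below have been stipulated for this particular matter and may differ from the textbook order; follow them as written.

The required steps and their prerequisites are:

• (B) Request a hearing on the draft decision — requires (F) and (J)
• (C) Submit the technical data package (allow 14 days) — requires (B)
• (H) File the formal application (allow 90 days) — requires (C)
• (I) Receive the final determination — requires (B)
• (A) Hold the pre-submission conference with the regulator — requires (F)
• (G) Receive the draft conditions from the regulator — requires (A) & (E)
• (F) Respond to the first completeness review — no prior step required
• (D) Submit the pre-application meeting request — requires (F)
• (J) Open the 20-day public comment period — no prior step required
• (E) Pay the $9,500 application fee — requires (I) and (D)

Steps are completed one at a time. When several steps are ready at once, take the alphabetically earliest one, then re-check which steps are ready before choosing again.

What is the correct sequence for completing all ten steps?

(F) → (A) → (D) → (J) → (B) → (C) → (H) → (I) → (E) → (G)

Nothing is required for (F) and (J). (F) has the earlier label → (F) first.
(A), (D) and (J) are all available; (A) has the earlier label → (A).
Ready: (D) and (J). (D) has the earlier label → (D).
(J) is the only step now ready → (J).
(B) is the only step now ready → (B).
Ready: (C) and (I). (C) has the earlier label → (C).
(H) now also ready, so the ready set is {(H), (I)}; (H) has the earlier label → (H).
(I) needed (B), now all done → (I).
Next only (E) has its prerequisites met → (E).
Next only (G) has its prerequisites met → (G).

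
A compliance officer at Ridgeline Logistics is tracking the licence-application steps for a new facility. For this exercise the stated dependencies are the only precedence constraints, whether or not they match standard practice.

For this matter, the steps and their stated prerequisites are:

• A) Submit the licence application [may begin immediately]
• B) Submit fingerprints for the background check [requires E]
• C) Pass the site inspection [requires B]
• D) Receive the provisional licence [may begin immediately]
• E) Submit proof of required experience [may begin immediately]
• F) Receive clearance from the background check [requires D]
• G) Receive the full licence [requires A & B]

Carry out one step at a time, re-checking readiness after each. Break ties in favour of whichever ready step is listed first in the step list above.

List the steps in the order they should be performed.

Nothing is required for A, D and E. A is listed earlier → A first.
Ready: D and E. D is listed earlier → D.
Now E and F have their prerequisites met. E is listed earlier, so E next.
Ready: B and F. B is listed earlier → B.
Ready: C, F and G. C is listed earlier → C.
F and G are both available; F is listed earlier → F.
That leaves G as the only ready step → G.

A D E B C F G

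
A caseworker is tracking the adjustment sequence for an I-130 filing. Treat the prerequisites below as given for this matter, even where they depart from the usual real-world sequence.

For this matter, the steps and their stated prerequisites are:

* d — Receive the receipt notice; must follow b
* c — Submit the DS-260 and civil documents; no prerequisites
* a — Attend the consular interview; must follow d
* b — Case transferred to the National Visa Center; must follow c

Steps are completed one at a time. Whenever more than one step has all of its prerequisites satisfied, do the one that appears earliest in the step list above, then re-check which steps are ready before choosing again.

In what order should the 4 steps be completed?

c, b, d, a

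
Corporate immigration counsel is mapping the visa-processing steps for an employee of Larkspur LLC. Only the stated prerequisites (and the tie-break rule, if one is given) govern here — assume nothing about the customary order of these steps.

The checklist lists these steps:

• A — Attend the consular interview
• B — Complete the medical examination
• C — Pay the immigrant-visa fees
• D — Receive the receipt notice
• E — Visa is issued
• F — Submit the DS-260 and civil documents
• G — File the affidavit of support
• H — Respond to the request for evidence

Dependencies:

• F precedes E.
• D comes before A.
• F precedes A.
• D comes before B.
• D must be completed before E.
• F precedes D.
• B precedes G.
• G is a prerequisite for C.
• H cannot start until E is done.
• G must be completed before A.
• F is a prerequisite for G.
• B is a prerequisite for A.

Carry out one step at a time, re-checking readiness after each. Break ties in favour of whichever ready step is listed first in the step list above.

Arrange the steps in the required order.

F, D, B, E, G, A, C, H

F is the only step with nothing outstanding, so it goes first.
D needed F, now all done → D.
Now B and E have their prerequisites met. B is listed earlier, so B next.
Ready: E and G. E is listed earlier → E.
H now also ready, so the ready set is {G, H}; G is listed earlier → G.
A and C now also ready, so the ready set is {A, C, H}; A is listed earlier → A.
Ready: C and H. C is listed earlier → C.
H needed E, now all done → H.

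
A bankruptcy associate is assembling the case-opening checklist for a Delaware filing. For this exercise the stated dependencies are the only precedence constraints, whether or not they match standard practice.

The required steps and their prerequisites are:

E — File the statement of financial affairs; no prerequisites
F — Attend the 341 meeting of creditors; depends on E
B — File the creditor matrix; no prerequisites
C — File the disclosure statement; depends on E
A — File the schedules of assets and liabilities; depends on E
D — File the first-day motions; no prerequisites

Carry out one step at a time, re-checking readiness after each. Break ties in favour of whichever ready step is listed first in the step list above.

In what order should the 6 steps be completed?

E, B and D have no prerequisites; E is listed earlier, so E is first.
F, B, C, A and D are all available; F is listed earlier → F.
Now B, C, A and D have their prerequisites met. B is listed earlier, so B next.
Now C, A and D have their prerequisites met. C is listed earlier, so C next.
Now A and D have their prerequisites met. A is listed earlier, so A next.
That leaves D as the only ready step → D.

E, F, B, C, A, D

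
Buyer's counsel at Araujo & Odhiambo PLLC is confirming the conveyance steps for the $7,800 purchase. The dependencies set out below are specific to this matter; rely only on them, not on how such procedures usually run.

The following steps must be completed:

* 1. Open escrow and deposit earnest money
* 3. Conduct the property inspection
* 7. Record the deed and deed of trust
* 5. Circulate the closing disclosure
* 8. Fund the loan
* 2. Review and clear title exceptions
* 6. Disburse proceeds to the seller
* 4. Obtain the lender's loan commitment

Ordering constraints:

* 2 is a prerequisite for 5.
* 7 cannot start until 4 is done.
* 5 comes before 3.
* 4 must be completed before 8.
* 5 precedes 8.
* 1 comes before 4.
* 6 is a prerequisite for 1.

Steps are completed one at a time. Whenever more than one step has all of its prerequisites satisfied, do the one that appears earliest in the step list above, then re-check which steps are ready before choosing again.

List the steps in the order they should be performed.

2 5 3 6 1 4 7 8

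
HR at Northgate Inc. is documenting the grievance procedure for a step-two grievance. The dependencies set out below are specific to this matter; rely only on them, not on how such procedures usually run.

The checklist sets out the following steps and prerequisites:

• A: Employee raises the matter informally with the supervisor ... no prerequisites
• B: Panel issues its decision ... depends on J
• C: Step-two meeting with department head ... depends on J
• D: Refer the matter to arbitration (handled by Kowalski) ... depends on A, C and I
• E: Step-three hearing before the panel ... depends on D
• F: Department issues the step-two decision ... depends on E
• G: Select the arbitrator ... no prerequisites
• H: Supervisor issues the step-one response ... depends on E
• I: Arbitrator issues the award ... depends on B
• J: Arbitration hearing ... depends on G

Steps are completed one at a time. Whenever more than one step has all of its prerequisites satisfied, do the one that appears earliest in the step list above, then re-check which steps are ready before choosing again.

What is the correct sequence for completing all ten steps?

Nothing is required for A and G. A is listed earlier → A first.
That leaves G as the only ready step → G.
J is the only step now ready → J.
Now B and C have their prerequisites met. B is listed earlier, so B next.
C and I are both available; C is listed earlier → C.
I is the only step now ready → I.
D needed A, C and I, now all done → D.
E needed D, now all done → E.
Ready: F and H. F is listed earlier → F.
H needed E, now all done → H.

A, G, J, B, C, I, D, E, F, H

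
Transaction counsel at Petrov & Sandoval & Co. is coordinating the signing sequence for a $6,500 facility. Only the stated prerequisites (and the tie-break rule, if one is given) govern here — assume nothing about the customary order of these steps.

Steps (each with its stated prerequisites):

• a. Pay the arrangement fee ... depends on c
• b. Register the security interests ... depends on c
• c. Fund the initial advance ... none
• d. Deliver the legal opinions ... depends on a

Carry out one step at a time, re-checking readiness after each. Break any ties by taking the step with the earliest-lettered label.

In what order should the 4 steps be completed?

Only c has no prerequisites, so it is first.
a and b are both available; a has the earlier label → a.
b and d are both available; b has the earlier label → b.
That leaves d as the only ready step → d.

c, a, b, d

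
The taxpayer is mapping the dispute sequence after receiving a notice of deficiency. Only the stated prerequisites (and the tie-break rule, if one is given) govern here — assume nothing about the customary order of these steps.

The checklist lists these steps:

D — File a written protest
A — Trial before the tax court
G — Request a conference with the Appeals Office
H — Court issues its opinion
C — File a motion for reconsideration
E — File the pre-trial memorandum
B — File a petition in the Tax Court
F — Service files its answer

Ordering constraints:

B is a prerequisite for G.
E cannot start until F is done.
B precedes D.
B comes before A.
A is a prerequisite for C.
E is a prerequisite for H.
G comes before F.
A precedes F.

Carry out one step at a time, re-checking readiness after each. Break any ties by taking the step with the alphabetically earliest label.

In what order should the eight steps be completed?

B, A, C, D, G, F, E, H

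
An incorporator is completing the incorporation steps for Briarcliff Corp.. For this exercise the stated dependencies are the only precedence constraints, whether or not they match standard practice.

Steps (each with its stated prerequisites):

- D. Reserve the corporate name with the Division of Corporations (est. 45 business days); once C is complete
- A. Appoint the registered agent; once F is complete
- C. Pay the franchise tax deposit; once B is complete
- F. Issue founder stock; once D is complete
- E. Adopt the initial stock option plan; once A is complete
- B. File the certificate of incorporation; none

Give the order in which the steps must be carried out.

B, C, D, F, A, E

B has no prerequisites → B first.
Next only C has its prerequisites met → C.
That leaves D as the only ready step → D.
F is the only step now ready → F.
That leaves A as the only ready step → A.
E needed A, now all done → E.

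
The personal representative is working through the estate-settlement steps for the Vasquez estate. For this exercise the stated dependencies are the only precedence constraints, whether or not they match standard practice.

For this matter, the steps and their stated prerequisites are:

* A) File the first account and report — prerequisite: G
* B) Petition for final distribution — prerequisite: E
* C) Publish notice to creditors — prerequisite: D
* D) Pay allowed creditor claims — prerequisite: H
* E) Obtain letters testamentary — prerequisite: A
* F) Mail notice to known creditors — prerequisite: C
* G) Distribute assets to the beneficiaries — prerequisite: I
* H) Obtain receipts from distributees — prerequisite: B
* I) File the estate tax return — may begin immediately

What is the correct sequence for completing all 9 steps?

I, G, A, E, B, H, D, C, F

Only I has no prerequisites, so it is first.
G is the only step now ready → G.
That leaves A as the only ready step → A.
That leaves E as the only ready step → E.
B is the only step now ready → B.
H is the only step now ready → H.
Next only D has its prerequisites met → D.
C needed D, now all done → C.
F is the only step now ready → F.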